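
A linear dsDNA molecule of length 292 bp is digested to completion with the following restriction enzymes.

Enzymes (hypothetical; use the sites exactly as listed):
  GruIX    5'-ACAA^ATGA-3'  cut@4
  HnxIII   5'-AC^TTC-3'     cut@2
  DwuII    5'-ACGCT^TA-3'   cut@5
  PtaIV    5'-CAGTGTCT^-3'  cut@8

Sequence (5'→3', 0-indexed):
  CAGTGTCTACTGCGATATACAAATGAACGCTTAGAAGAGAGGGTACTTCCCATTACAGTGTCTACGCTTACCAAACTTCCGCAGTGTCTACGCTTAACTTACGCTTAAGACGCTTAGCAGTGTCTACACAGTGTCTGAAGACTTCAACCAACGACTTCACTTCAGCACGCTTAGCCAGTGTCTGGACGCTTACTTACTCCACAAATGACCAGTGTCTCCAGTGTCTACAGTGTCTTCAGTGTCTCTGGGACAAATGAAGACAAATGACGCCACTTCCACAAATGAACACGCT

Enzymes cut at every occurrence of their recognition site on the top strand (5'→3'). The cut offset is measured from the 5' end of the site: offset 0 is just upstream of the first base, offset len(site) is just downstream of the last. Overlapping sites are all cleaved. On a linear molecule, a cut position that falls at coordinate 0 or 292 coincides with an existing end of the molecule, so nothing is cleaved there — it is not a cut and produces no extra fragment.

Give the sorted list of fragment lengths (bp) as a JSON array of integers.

Scan for sites:
  GruIX (ACAAATGA, off=4): starts [18, 200, 249, 259, 277] → cuts [22, 204, 253, 263, 281]
  HnxIII (ACTTC, off=2): starts [44, 74, 140, 153, 158, 271] → cuts [46, 76, 142, 155, 160, 273]
  DwuII (ACGCTTA, off=5): starts [26, 63, 89, 100, 109, 166, 185] → cuts [31, 68, 94, 105, 114, 171, 190]
  PtaIV (CAGTGTCT, off=8): starts [0, 55, 81, 117, 128, 175, 209, 218, 227, 236] → cuts [8, 63, 89, 125, 136, 183, 217, 226, 235, 244]

Pooled cuts: [8, 22, 31, 46, 63, 68, 76, 89, 94, 105, 114, 125, 136, 142, 155, 160, 171, 183, 190, 204, 217, 226, 235, 244, 253, 263, 273, 281]

Fragment lengths:
  [0,8): 8 bp
  [8,22): 14 bp
  [22,31): 9 bp
  [31,46): 15 bp
  [46,63): 17 bp
  [63,68): 5 bp
  [68,76): 8 bp
  [76,89): 13 bp
  [89,94): 5 bp
  [94,105): 11 bp
  [105,114): 9 bp
  [114,125): 11 bp
  [125,136): 11 bp
  [136,142): 6 bp
  [142,155): 13 bp
  [155,160): 5 bp
  [160,171): 11 bp
  [171,183): 12 bp
  [183,190): 7 bp
  [190,204): 14 bp
  [204,217): 13 bp
  [217,226): 9 bp
  [226,235): 9 bp
  [235,244): 9 bp
  [244,253): 9 bp
  [253,263): 10 bp
  [263,273): 10 bp
  [273,281): 8 bp
  [281,292): 11 bp

[5,5,5,6,7,8,8,8,9,9,9,9,9,9,10,10,11,11,11,11,11,12,13,13,13,14,14,15,17]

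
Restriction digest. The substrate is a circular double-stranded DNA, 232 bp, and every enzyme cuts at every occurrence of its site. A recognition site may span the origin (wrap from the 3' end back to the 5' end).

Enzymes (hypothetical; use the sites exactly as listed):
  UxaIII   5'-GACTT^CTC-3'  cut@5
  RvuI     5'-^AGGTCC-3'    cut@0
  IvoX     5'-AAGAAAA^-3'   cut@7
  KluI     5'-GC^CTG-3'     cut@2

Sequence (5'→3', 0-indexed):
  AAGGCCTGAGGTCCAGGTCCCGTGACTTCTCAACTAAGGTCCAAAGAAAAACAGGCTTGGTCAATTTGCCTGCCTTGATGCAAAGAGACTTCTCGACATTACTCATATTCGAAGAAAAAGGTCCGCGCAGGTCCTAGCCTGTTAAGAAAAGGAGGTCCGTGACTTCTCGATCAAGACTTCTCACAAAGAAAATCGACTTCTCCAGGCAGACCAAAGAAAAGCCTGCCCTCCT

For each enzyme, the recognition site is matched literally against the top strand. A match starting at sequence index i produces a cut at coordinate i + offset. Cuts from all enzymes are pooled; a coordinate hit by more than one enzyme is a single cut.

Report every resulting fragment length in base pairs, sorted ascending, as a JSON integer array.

[2,2,3,6,7,8,10,10,12,13,13,14,14,14,15,19,21,22,27]

Scan for sites:
  UxaIII (GACTTCTC, off=5): starts [23, 86, 160, 174, 194] → cuts [28, 91, 165, 179, 199]
  RvuI (AGGTCC, off=0): starts [8, 14, 36, 118, 128, 152] → cuts [8, 14, 36, 118, 128, 152]
  IvoX (AAGAAAA, off=7): starts [43, 111, 143, 185, 213] → cuts [50, 118, 150, 192, 220]
  KluI (GCCTG, off=2): starts [3, 67, 136, 220] → cuts [5, 69, 138, 222]

Pooled cuts: [5, 8, 14, 28, 36, 50, 69, 91, 118, 128, 138, 150, 152, 165, 179, 192, 199, 220, 222]

Fragment lengths:
  5→8: 3 bp
  8→14: 6 bp
  14→28: 14 bp
  28→36: 8 bp
  36→50: 14 bp
  50→69: 19 bp
  69→91: 22 bp
  91→118: 27 bp
  118→128: 10 bp
  128→138: 10 bp
  138→150: 12 bp
  150→152: 2 bp
  152→165: 13 bp
  165→179: 14 bp
  179→192: 13 bp
  192→199: 7 bp
  199→220: 21 bp
  220→222: 2 bp
  222→5 (wrap): 232-222+5 = 15 bp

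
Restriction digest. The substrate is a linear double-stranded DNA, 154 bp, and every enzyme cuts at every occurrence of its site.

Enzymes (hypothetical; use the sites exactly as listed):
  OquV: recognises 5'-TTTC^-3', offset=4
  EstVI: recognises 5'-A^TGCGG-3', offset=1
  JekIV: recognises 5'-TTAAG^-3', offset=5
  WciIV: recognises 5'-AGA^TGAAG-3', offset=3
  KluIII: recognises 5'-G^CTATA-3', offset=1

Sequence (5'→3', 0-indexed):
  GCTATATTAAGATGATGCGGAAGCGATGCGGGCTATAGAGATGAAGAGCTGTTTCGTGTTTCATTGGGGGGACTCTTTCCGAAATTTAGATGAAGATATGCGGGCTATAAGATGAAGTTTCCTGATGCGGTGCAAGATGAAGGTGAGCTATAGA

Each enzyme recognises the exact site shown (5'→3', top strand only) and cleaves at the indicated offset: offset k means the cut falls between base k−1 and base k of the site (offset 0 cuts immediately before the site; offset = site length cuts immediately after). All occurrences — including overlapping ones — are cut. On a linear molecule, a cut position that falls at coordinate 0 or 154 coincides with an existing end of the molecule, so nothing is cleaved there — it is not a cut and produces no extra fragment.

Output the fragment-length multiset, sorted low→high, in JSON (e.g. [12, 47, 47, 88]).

Scan for sites:
  OquV TTTC/4: at [51, 58, 75, 117] ⇒ [55, 62, 79, 121]
  EstVI ATGCGG/1: at [14, 25, 97, 124] ⇒ [15, 26, 98, 125]
  JekIV TTAAG/5: at [6] ⇒ [11]
  WciIV AGATGAAG/3: at [38, 87, 109, 134] ⇒ [41, 90, 112, 137]
  KluIII GCTATA/1: at [0, 31, 103, 146] ⇒ [1, 32, 104, 147]

Pooled cuts: [1, 11, 15, 26, 32, 41, 55, 62, 79, 90, 98, 104, 112, 121, 125, 137, 147]

Fragment lengths:
  [0,1): 1 bp
  [1,11): 10 bp
  [11,15): 4 bp
  [15,26): 11 bp
  [26,32): 6 bp
  [32,41): 9 bp
  [41,55): 14 bp
  [55,62): 7 bp
  [62,79): 17 bp
  [79,90): 11 bp
  [90,98): 8 bp
  [98,104): 6 bp
  [104,112): 8 bp
  [112,121): 9 bp
  [121,125): 4 bp
  [125,137): 12 bp
  [137,147): 10 bp
  [147,154): 7 bp

[1,4,4,6,6,7,7,8,8,9,9,10,10,11,11,12,14,17]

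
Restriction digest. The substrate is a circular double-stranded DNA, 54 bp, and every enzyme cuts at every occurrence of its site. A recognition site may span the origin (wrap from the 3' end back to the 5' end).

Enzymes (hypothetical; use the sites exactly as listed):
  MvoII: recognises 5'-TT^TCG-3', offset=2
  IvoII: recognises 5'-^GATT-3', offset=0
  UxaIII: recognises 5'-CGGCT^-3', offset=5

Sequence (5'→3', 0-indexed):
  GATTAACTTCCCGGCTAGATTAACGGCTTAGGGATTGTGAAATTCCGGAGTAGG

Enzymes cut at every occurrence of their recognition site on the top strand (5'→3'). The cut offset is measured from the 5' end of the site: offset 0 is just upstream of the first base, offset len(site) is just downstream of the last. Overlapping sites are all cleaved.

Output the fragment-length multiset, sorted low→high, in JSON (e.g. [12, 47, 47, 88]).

Scan for sites:
  MvoII (TTTCG, off=2): no sites
  IvoII GATT/0: at [0, 17, 32] ⇒ [0, 17, 32]
  UxaIII CGGCT/5: at [11, 23] ⇒ [16, 28]

Pooled cuts: [0, 16, 17, 28, 32]

Fragment lengths:
  0→16: 16 bp
  16→17: 1 bp
  17→28: 11 bp
  28→32: 4 bp
  32→0 (wrap): 54-32+0 = 22 bp

[1,4,11,16,22]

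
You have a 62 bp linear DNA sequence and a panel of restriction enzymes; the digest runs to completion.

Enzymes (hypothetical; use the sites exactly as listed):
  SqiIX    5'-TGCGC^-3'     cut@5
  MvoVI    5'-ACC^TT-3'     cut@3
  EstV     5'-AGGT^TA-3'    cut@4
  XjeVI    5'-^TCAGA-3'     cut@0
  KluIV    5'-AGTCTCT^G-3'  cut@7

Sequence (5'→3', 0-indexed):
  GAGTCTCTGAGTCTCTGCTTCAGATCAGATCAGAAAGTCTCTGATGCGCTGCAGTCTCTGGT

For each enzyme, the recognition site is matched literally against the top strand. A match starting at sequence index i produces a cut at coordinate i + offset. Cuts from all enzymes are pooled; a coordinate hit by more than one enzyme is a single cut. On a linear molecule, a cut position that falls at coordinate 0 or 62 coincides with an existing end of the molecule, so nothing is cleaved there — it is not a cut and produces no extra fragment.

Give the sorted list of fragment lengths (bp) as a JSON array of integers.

[3,3,5,5,7,8,8,10,13]

Per-enzyme occurrences:
  SqiIX (TGCGC, off=5): starts [44] → cuts [49]
  MvoVI (ACCTT, off=3): no sites
  EstV (AGGTTA, off=4): no sites
  XjeVI (TCAGA, off=0): starts [19, 24, 29] → cuts [19, 24, 29]
  KluIV (AGTCTCTG, off=7): starts [1, 9, 35, 52] → cuts [8, 16, 42, 59]

Pooled cuts: [8, 16, 19, 24, 29, 42, 49, 59]

Fragment lengths:
  [0,8): 8 bp
  [8,16): 8 bp
  [16,19): 3 bp
  [19,24): 5 bp
  [24,29): 5 bp
  [29,42): 13 bp
  [42,49): 7 bp
  [49,59): 10 bp
  [59,62): 3 bp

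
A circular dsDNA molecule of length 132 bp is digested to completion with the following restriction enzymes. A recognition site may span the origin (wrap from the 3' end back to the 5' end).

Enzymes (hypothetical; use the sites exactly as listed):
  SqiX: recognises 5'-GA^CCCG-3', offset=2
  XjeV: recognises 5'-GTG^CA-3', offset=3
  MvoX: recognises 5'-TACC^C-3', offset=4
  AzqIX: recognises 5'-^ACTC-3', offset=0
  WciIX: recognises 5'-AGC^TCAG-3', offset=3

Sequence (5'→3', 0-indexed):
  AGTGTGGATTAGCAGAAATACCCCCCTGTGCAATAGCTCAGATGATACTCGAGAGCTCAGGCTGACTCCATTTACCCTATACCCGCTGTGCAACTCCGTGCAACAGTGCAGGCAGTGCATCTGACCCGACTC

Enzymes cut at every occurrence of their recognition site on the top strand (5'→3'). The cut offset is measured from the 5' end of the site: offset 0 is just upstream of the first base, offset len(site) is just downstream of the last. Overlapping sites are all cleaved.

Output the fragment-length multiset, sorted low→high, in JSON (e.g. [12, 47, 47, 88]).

Site scan:
  SqiX (GACCCG, off=2): starts [122] → cuts [124]
  XjeV (GTGCA, off=3): starts [27, 87, 97, 105, 114] → cuts [30, 90, 100, 108, 117]
  MvoX (TACCC, off=4): starts [18, 72, 79] → cuts [22, 76, 83]
  AzqIX (ACTC, off=0): starts [46, 64, 92, 128] → cuts [46, 64, 92, 128]
  WciIX (AGCTCAG, off=3): starts [34, 53] → cuts [37, 56]

All cut coordinates (distinct, sorted): [22, 30, 37, 46, 56, 64, 76, 83, 90, 92, 100, 108, 117, 124, 128]

Fragments:
  22→30: 8 bp
  30→37: 7 bp
  37→46: 9 bp
  46→56: 10 bp
  56→64: 8 bp
  64→76: 12 bp
  76→83: 7 bp
  83→90: 7 bp
  90→92: 2 bp
  92→100: 8 bp
  100→108: 8 bp
  108→117: 9 bp
  117→124: 7 bp
  124→128: 4 bp
  128→22 (wrap): 132-128+22 = 26 bp

[2,4,7,7,7,7,8,8,8,8,9,9,10,12,26]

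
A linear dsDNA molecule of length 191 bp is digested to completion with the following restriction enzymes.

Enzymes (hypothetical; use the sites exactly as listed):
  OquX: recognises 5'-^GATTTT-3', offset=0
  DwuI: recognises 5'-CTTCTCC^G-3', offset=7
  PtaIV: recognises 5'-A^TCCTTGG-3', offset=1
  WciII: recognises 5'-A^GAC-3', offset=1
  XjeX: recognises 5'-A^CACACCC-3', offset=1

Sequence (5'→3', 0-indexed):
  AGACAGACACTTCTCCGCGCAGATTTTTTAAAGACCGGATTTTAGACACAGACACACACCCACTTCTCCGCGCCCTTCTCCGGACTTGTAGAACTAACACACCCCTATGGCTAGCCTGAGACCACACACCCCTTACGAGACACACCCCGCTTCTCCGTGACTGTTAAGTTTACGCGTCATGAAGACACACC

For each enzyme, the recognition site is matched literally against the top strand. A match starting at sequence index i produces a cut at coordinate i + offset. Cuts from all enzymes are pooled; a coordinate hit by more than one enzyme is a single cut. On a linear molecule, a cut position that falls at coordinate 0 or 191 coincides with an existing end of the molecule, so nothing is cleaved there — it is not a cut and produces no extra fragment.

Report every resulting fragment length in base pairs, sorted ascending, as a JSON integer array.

[1,2,4,4,5,5,5,6,7,8,11,11,12,14,15,16,16,22,27]

Scan for sites:
  OquX GATTTT/0: at [21, 37] ⇒ [21, 37]
  DwuI CTTCTCCG/7: at [9, 62, 74, 149] ⇒ [16, 69, 81, 156]
  PtaIV (ATCCTTGG, off=1): no sites
  WciII AGAC/1: at [0, 4, 31, 43, 49, 118, 137, 182] ⇒ [1, 5, 32, 44, 50, 119, 138, 183]
  XjeX ACACACCC/1: at [53, 96, 123, 139] ⇒ [54, 97, 124, 140]

All cut coordinates (distinct, sorted): [1, 5, 16, 21, 32, 37, 44, 50, 54, 69, 81, 97, 119, 124, 138, 140, 156, 183]

Fragment lengths:
  [0,1): 1 bp
  [1,5): 4 bp
  [5,16): 11 bp
  [16,21): 5 bp
  [21,32): 11 bp
  [32,37): 5 bp
  [37,44): 7 bp
  [44,50): 6 bp
  [50,54): 4 bp
  [54,69): 15 bp
  [69,81): 12 bp
  [81,97): 16 bp
  [97,119): 22 bp
  [119,124): 5 bp
  [124,138): 14 bp
  [138,140): 2 bp
  [140,156): 16 bp
  [156,183): 27 bp
  [183,191): 8 bp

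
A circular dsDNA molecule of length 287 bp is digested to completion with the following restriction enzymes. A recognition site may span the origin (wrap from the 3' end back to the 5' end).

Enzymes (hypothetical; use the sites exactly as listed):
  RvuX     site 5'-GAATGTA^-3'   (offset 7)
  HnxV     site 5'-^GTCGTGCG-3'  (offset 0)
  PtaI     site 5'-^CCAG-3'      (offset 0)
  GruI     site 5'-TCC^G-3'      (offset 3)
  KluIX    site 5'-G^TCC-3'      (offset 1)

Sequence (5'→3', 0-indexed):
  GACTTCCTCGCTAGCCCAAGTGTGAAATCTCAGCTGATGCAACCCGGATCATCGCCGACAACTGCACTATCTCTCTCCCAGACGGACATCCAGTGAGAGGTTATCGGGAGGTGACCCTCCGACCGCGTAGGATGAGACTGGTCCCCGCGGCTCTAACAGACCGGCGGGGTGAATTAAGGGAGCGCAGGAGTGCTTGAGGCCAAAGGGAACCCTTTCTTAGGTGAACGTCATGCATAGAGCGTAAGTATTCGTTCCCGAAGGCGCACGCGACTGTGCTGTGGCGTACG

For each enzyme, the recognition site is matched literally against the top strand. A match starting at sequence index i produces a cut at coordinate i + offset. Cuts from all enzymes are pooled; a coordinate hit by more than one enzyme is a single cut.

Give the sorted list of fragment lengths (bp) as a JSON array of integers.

[12,21,31,223]

Site scan:
  RvuX (GAATGTA, off=7): no sites
  HnxV (GTCGTGCG, off=0): no sites
  PtaI (CCAG, off=0): starts [77, 89] → cuts [77, 89]
  GruI (TCCG, off=3): starts [117] → cuts [120]
  KluIX (GTCC, off=1): starts [140] → cuts [141]

All cut coordinates (distinct, sorted): [77, 89, 120, 141]

Fragment lengths:
  77→89: 12 bp
  89→120: 31 bp
  120→141: 21 bp
  141→77 (wrap): 287-141+77 = 223 bp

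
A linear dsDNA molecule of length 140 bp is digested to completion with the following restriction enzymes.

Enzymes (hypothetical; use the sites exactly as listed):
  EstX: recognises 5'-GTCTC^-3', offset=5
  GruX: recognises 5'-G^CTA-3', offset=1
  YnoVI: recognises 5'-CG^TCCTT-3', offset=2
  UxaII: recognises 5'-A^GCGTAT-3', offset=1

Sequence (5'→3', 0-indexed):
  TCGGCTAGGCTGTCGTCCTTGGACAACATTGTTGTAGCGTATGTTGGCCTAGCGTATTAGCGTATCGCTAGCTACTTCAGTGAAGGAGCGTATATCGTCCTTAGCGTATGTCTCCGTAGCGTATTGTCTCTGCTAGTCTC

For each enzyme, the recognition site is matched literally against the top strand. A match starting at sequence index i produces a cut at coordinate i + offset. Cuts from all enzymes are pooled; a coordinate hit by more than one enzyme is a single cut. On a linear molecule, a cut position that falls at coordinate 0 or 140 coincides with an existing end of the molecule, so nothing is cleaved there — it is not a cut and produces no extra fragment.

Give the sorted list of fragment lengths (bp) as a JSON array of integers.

Per-enzyme occurrences:
  EstX GTCTC/5: at [109, 125, 135] ⇒ [114, 130] (position 140 is a terminus of the linear molecule — no cut)
  GruX GCTA/1: at [3, 66, 70, 131] ⇒ [4, 67, 71, 132]
  YnoVI CGTCCTT/2: at [13, 95] ⇒ [15, 97]
  UxaII AGCGTAT/1: at [35, 50, 58, 86, 102, 117] ⇒ [36, 51, 59, 87, 103, 118]

All cut coordinates (distinct, sorted): [4, 15, 36, 51, 59, 67, 71, 87, 97, 103, 114, 118, 130, 132]

Fragments:
  [0,4): 4 bp
  [4,15): 11 bp
  [15,36): 21 bp
  [36,51): 15 bp
  [51,59): 8 bp
  [59,67): 8 bp
  [67,71): 4 bp
  [71,87): 16 bp
  [87,97): 10 bp
  [97,103): 6 bp
  [103,114): 11 bp
  [114,118): 4 bp
  [118,130): 12 bp
  [130,132): 2 bp
  [132,140): 8 bp

[2,4,4,4,6,8,8,8,10,11,11,12,15,16,21]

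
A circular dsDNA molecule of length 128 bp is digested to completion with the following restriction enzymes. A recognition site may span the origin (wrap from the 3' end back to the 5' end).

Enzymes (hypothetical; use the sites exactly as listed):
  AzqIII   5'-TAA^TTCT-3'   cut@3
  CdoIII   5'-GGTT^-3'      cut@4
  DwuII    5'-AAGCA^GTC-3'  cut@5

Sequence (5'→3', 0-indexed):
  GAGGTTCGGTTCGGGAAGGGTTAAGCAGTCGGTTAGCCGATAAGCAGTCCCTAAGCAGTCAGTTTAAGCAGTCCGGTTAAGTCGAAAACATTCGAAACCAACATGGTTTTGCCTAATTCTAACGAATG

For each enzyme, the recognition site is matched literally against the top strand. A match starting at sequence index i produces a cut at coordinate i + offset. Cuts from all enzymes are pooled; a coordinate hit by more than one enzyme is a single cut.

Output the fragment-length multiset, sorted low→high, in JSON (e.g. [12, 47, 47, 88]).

Scan for sites:
  AzqIII TAATTCT/3: at [113] ⇒ [116]
  CdoIII GGTT/4: at [2, 7, 18, 30, 74, 104] ⇒ [6, 11, 22, 34, 78, 108]
  DwuII AAGCAGTC/5: at [22, 41, 52, 65] ⇒ [27, 46, 57, 70]

Pooled cuts: [6, 11, 22, 27, 34, 46, 57, 70, 78, 108, 116]

Fragments:
  6→11: 5 bp
  11→22: 11 bp
  22→27: 5 bp
  27→34: 7 bp
  34→46: 12 bp
  46→57: 11 bp
  57→70: 13 bp
  70→78: 8 bp
  78→108: 30 bp
  108→116: 8 bp
  116→6 (wrap): 128-116+6 = 18 bp

[5,5,7,8,8,11,11,12,13,18,30]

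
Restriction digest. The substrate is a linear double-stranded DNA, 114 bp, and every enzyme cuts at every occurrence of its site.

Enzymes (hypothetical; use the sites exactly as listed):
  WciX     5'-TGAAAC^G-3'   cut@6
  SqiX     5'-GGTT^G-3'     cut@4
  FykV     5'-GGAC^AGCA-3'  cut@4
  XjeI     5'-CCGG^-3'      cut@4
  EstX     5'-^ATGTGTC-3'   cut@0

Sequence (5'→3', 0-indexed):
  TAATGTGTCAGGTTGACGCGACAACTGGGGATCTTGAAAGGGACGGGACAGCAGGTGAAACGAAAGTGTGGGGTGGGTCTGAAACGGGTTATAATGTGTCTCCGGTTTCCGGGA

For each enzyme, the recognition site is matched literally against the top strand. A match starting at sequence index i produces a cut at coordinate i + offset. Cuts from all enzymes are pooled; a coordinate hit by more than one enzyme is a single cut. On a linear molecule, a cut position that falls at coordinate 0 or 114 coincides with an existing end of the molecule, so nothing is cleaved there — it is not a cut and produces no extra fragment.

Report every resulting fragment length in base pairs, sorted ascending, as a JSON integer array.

[2,2,7,8,12,12,12,24,35]

Site scan:
  WciX TGAAACG/6: at [55, 79] ⇒ [61, 85]
  SqiX GGTTG/4: at [10] ⇒ [14]
  FykV GGACAGCA/4: at [45] ⇒ [49]
  XjeI CCGG/4: at [101, 108] ⇒ [105, 112]
  EstX ATGTGTC/0: at [2, 93] ⇒ [2, 93]

All cut coordinates (distinct, sorted): [2, 14, 49, 61, 85, 93, 105, 112]

Fragments:
  [0,2): 2 bp
  [2,14): 12 bp
  [14,49): 35 bp
  [49,61): 12 bp
  [61,85): 24 bp
  [85,93): 8 bp
  [93,105): 12 bp
  [105,112): 7 bp
  [112,114): 2 bp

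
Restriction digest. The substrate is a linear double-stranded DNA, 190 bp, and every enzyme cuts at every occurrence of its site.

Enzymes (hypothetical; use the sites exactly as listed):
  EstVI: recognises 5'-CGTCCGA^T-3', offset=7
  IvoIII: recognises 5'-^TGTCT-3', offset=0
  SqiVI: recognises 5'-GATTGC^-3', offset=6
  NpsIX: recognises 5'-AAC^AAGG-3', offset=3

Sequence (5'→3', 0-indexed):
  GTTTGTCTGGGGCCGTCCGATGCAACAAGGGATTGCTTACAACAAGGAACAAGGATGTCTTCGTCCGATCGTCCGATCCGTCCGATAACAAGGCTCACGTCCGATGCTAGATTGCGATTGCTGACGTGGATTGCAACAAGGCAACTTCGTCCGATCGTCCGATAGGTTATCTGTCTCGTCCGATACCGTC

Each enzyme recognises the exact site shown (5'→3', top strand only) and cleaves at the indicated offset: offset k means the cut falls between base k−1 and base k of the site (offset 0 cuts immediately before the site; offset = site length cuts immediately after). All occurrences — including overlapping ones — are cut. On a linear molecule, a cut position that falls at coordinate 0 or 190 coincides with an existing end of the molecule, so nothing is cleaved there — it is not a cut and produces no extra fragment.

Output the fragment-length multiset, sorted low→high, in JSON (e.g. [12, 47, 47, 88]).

Scan for sites:
  EstVI (CGTCCGAT, off=7): starts [13, 61, 69, 78, 97, 147, 155, 176] → cuts [20, 68, 76, 85, 104, 154, 162, 183]
  IvoIII (TGTCT, off=0): starts [3, 55, 171] → cuts [3, 55, 171]
  SqiVI (GATTGC, off=6): starts [30, 109, 115, 128] → cuts [36, 115, 121, 134]
  NpsIX (AACAAGG, off=3): starts [23, 40, 47, 86, 134] → cuts [26, 43, 50, 89, 137]

All cut coordinates (distinct, sorted): [3, 20, 26, 36, 43, 50, 55, 68, 76, 85, 89, 104, 115, 121, 134, 137, 154, 162, 171, 183]

Fragment lengths:
  [0,3): 3 bp
  [3,20): 17 bp
  [20,26): 6 bp
  [26,36): 10 bp
  [36,43): 7 bp
  [43,50): 7 bp
  [50,55): 5 bp
  [55,68): 13 bp
  [68,76): 8 bp
  [76,85): 9 bp
  [85,89): 4 bp
  [89,104): 15 bp
  [104,115): 11 bp
  [115,121): 6 bp
  [121,134): 13 bp
  [134,137): 3 bp
  [137,154): 17 bp
  [154,162): 8 bp
  [162,171): 9 bp
  [171,183): 12 bp
  [183,190): 7 bp

[3,3,4,5,6,6,7,7,7,8,8,9,9,10,11,12,13,13,15,17,17]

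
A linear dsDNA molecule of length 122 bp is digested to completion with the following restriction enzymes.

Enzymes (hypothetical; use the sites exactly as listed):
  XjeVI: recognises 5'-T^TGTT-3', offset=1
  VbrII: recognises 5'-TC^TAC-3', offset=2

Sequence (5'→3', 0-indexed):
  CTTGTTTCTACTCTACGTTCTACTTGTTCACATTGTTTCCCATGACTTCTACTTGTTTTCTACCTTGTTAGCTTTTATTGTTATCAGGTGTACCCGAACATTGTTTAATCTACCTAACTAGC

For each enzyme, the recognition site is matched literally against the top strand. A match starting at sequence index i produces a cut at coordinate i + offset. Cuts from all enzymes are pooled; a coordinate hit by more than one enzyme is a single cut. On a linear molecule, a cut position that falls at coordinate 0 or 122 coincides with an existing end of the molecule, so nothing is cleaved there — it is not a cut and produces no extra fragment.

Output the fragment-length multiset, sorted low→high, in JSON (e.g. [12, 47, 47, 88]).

[2,4,4,5,5,6,7,7,9,9,12,13,16,23]

Site scan:
  XjeVI TTGTT/1: at [1, 23, 32, 52, 64, 77, 100] ⇒ [2, 24, 33, 53, 65, 78, 101]
  VbrII TCTAC/2: at [6, 11, 18, 47, 58, 108] ⇒ [8, 13, 20, 49, 60, 110]

Pooled cuts: [2, 8, 13, 20, 24, 33, 49, 53, 60, 65, 78, 101, 110]

Fragments:
  [0,2): 2 bp
  [2,8): 6 bp
  [8,13): 5 bp
  [13,20): 7 bp
  [20,24): 4 bp
  [24,33): 9 bp
  [33,49): 16 bp
  [49,53): 4 bp
  [53,60): 7 bp
  [60,65): 5 bp
  [65,78): 13 bp
  [78,101): 23 bp
  [101,110): 9 bp
  [110,122): 12 bp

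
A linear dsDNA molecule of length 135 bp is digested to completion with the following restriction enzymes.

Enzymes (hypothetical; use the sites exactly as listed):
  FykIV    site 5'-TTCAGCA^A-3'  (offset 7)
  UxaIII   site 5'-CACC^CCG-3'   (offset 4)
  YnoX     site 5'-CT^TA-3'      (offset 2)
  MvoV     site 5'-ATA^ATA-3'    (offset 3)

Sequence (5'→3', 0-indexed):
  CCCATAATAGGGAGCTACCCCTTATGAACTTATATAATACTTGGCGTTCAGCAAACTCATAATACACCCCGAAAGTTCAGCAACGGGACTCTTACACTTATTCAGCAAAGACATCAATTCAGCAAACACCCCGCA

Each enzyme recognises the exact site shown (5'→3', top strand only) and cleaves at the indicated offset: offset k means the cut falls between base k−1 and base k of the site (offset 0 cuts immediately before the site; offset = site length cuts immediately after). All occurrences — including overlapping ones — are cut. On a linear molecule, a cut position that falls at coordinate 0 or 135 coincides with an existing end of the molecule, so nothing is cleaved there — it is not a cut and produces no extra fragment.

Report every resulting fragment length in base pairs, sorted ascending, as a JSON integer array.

[5,6,6,6,6,7,8,8,9,10,14,16,17,17]

Per-enzyme occurrences:
  FykIV (TTCAGCAA, off=7): starts [46, 75, 100, 117] → cuts [53, 82, 107, 124]
  UxaIII (CACCCCG, off=4): starts [64, 126] → cuts [68, 130]
  YnoX (CTTA, off=2): starts [20, 28, 90, 96] → cuts [22, 30, 92, 98]
  MvoV (ATAATA, off=3): starts [3, 33, 58] → cuts [6, 36, 61]

All cut coordinates (distinct, sorted): [6, 22, 30, 36, 53, 61, 68, 82, 92, 98, 107, 124, 130]

Fragments:
  [0,6): 6 bp
  [6,22): 16 bp
  [22,30): 8 bp
  [30,36): 6 bp
  [36,53): 17 bp
  [53,61): 8 bp
  [61,68): 7 bp
  [68,82): 14 bp
  [82,92): 10 bp
  [92,98): 6 bp
  [98,107): 9 bp
  [107,124): 17 bp
  [124,130): 6 bp
  [130,135): 5 bp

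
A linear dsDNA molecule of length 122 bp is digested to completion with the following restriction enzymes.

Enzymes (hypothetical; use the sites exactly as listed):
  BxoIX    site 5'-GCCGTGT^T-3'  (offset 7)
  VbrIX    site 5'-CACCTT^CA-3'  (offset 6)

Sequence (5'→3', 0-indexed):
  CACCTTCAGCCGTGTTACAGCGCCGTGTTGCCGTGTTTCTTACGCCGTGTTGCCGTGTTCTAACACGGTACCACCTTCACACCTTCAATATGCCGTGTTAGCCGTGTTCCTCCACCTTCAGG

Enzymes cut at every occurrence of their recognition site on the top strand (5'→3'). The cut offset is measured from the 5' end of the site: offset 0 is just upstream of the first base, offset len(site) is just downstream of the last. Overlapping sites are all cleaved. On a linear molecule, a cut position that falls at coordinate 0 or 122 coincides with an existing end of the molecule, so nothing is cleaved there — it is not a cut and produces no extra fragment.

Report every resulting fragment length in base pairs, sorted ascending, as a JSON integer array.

[4,6,8,8,8,9,9,11,13,13,14,19]

Per-enzyme occurrences:
  BxoIX (GCCGTGTT, off=7): starts [8, 21, 29, 43, 51, 91, 100] → cuts [15, 28, 36, 50, 58, 98, 107]
  VbrIX (CACCTTCA, off=6): starts [0, 71, 79, 112] → cuts [6, 77, 85, 118]

Pooled cuts: [6, 15, 28, 36, 50, 58, 77, 85, 98, 107, 118]

Fragments:
  [0,6): 6 bp
  [6,15): 9 bp
  [15,28): 13 bp
  [28,36): 8 bp
  [36,50): 14 bp
  [50,58): 8 bp
  [58,77): 19 bp
  [77,85): 8 bp
  [85,98): 13 bp
  [98,107): 9 bp
  [107,118): 11 bp
  [118,122): 4 bp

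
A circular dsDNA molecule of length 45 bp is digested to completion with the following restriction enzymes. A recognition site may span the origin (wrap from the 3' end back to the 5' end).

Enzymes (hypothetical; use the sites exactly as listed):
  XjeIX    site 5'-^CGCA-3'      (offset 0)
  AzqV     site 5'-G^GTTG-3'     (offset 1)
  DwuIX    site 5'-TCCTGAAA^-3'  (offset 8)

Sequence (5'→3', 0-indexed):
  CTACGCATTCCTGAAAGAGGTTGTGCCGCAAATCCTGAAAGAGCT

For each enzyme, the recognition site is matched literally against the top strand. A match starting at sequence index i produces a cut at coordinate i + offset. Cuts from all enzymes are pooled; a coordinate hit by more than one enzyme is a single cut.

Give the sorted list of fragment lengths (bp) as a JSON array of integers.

Site scan:
  XjeIX CGCA/0: at [3, 26] ⇒ [3, 26]
  AzqV GGTTG/1: at [18] ⇒ [19]
  DwuIX TCCTGAAA/8: at [8, 32] ⇒ [16, 40]

All cut coordinates (distinct, sorted): [3, 16, 19, 26, 40]

Fragments:
  3→16: 13 bp
  16→19: 3 bp
  19→26: 7 bp
  26→40: 14 bp
  40→3 (wrap): 45-40+3 = 8 bp

[3,7,8,13,14]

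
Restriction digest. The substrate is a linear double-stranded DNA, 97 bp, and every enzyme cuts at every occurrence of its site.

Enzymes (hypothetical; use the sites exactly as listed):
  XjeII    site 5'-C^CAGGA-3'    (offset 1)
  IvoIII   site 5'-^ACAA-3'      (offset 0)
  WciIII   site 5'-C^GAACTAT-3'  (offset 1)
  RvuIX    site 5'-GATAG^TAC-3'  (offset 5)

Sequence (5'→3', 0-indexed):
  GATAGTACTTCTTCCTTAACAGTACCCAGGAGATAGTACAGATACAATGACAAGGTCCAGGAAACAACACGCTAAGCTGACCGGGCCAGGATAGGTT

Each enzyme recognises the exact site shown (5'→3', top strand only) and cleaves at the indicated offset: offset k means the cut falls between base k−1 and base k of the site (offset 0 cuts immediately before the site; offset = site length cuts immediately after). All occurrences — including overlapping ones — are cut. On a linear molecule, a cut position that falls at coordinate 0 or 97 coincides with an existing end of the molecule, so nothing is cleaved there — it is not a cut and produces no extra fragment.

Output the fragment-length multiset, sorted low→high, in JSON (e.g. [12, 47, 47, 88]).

[5,6,6,7,8,10,11,21,23]

Per-enzyme occurrences:
  XjeII (CCAGGA, off=1): starts [25, 56, 85] → cuts [26, 57, 86]
  IvoIII (ACAA, off=0): starts [43, 49, 63] → cuts [43, 49, 63]
  WciIII (CGAACTAT, off=1): no sites
  RvuIX (GATAGTAC, off=5): starts [0, 31] → cuts [5, 36]

All cut coordinates (distinct, sorted): [5, 26, 36, 43, 49, 57, 63, 86]

Fragment lengths:
  [0,5): 5 bp
  [5,26): 21 bp
  [26,36): 10 bp
  [36,43): 7 bp
  [43,49): 6 bp
  [49,57): 8 bp
  [57,63): 6 bp
  [63,86): 23 bp
  [86,97): 11 bp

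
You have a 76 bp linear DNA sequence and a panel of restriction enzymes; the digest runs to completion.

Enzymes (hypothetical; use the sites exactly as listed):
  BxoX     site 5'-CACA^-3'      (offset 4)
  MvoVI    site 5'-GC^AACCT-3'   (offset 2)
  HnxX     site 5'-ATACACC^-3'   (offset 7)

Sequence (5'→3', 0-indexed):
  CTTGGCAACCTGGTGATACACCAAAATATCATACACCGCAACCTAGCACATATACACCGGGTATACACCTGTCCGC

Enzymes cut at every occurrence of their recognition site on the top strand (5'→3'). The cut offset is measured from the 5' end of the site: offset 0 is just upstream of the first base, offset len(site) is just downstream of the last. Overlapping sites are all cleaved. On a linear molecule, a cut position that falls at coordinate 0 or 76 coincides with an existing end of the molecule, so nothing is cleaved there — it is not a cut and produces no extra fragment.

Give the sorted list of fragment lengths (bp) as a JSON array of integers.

Site scan:
  BxoX (CACA, off=4): starts [46] → cuts [50]
  MvoVI (GCAACCT, off=2): starts [4, 37] → cuts [6, 39]
  HnxX (ATACACC, off=7): starts [15, 30, 51, 62] → cuts [22, 37, 58, 69]

Pooled cuts: [6, 22, 37, 39, 50, 58, 69]

Fragment lengths:
  [0,6): 6 bp
  [6,22): 16 bp
  [22,37): 15 bp
  [37,39): 2 bp
  [39,50): 11 bp
  [50,58): 8 bp
  [58,69): 11 bp
  [69,76): 7 bp

[2,6,7,8,11,11,15,16]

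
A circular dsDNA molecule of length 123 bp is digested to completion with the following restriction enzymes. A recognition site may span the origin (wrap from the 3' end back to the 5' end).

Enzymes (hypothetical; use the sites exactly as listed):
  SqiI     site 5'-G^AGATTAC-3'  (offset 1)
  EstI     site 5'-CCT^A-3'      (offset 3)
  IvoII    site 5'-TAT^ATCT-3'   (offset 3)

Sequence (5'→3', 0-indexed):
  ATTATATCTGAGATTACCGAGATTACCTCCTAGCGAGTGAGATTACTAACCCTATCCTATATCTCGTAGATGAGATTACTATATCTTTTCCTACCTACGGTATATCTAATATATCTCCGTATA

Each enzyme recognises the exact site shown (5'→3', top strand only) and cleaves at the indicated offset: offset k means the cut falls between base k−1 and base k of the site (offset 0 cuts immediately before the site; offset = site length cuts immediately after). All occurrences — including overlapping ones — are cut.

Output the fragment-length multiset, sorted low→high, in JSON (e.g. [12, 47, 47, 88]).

Per-enzyme occurrences:
  SqiI (GAGATTAC, off=1): starts [9, 18, 38, 71] → cuts [10, 19, 39, 72]
  EstI (CCTA, off=3): starts [28, 50, 55, 89, 93] → cuts [31, 53, 58, 92, 96]
  IvoII (TATATCT, off=3): starts [2, 57, 79, 100, 109] → cuts [5, 60, 82, 103, 112]

Pooled cuts: [5, 10, 19, 31, 39, 53, 58, 60, 72, 82, 92, 96, 103, 112]

Fragments:
  5→10: 5 bp
  10→19: 9 bp
  19→31: 12 bp
  31→39: 8 bp
  39→53: 14 bp
  53→58: 5 bp
  58→60: 2 bp
  60→72: 12 bp
  72→82: 10 bp
  82→92: 10 bp
  92→96: 4 bp
  96→103: 7 bp
  103→112: 9 bp
  112→5 (wrap): 123-112+5 = 16 bp

[2,4,5,5,7,8,9,9,10,10,12,12,14,16]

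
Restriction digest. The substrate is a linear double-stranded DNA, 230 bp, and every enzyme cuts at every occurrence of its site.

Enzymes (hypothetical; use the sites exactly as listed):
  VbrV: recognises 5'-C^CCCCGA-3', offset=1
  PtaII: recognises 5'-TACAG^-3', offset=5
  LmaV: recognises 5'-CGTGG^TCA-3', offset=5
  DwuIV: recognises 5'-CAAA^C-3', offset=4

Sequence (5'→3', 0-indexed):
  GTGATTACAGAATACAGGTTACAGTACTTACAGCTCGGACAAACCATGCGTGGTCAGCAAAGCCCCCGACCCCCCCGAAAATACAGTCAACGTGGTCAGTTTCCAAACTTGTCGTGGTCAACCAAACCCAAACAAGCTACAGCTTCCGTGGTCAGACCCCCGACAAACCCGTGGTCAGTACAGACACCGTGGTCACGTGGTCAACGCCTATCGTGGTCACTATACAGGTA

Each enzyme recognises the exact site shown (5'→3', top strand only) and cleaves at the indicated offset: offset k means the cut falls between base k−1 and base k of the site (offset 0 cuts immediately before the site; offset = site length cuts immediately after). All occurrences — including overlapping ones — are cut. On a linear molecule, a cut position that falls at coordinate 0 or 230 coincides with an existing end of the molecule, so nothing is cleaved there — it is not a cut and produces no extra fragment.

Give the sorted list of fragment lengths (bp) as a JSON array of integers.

[3,6,6,7,7,7,8,9,9,9,9,9,9,9,10,10,10,10,10,10,10,11,12,14,16]

Per-enzyme occurrences:
  VbrV (CCCCCGA, off=1): starts [62, 71, 156] → cuts [63, 72, 157]
  PtaII (TACAG, off=5): starts [5, 12, 19, 28, 81, 137, 178, 222] → cuts [10, 17, 24, 33, 86, 142, 183, 227]
  LmaV (CGTGGTCA, off=5): starts [48, 90, 112, 146, 169, 187, 195, 211] → cuts [53, 95, 117, 151, 174, 192, 200, 216]
  DwuIV (CAAAC, off=4): starts [39, 103, 122, 128, 163] → cuts [43, 107, 126, 132, 167]

Pooled cuts: [10, 17, 24, 33, 43, 53, 63, 72, 86, 95, 107, 117, 126, 132, 142, 151, 157, 167, 174, 183, 192, 200, 216, 227]

Fragment lengths:
  [0,10): 10 bp
  [10,17): 7 bp
  [17,24): 7 bp
  [24,33): 9 bp
  [33,43): 10 bp
  [43,53): 10 bp
  [53,63): 10 bp
  [63,72): 9 bp
  [72,86): 14 bp
  [86,95): 9 bp
  [95,107): 12 bp
  [107,117): 10 bp
  [117,126): 9 bp
  [126,132): 6 bp
  [132,142): 10 bp
  [142,151): 9 bp
  [151,157): 6 bp
  [157,167): 10 bp
  [167,174): 7 bp
  [174,183): 9 bp
  [183,192): 9 bp
  [192,200): 8 bp
  [200,216): 16 bp
  [216,227): 11 bp
  [227,230): 3 bp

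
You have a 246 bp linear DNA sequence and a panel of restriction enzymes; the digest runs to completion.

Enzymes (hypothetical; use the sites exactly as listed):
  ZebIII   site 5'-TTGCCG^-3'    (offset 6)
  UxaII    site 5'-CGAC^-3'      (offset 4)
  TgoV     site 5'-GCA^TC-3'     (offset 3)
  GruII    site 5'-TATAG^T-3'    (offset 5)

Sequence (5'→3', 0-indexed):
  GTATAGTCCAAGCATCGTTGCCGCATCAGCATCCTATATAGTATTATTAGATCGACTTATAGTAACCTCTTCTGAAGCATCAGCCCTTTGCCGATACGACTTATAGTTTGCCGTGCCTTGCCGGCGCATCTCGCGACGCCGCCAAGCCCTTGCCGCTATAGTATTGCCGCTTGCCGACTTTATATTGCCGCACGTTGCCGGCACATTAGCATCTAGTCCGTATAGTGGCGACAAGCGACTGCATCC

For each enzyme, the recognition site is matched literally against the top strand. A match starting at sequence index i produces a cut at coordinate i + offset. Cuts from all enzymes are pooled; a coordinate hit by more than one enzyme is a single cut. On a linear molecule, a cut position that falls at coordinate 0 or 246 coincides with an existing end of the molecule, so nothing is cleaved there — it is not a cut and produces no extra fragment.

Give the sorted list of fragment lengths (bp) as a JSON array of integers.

[2,2,3,4,5,6,6,6,6,6,7,7,7,7,7,8,8,9,9,10,10,10,11,12,14,14,15,17,18]

Site scan:
  ZebIII TTGCCG/6: at [17, 87, 107, 117, 149, 163, 170, 184, 194] ⇒ [23, 93, 113, 123, 155, 169, 176, 190, 200]
  UxaII CGAC/4: at [52, 96, 133, 174, 228, 235] ⇒ [56, 100, 137, 178, 232, 239]
  TgoV GCATC/3: at [11, 22, 28, 76, 125, 208, 240] ⇒ [14, 25, 31, 79, 128, 211, 243]
  GruII TATAGT/5: at [1, 36, 57, 101, 156, 220] ⇒ [6, 41, 62, 106, 161, 225]

All cut coordinates (distinct, sorted): [6, 14, 23, 25, 31, 41, 56, 62, 79, 93, 100, 106, 113, 123, 128, 137, 155, 161, 169, 176, 178, 190, 200, 211, 225, 232, 239, 243]

Fragment lengths:
  [0,6): 6 bp
  [6,14): 8 bp
  [14,23): 9 bp
  [23,25): 2 bp
  [25,31): 6 bp
  [31,41): 10 bp
  [41,56): 15 bp
  [56,62): 6 bp
  [62,79): 17 bp
  [79,93): 14 bp
  [93,100): 7 bp
  [100,106): 6 bp
  [106,113): 7 bp
  [113,123): 10 bp
  [123,128): 5 bp
  [128,137): 9 bp
  [137,155): 18 bp
  [155,161): 6 bp
  [161,169): 8 bp
  [169,176): 7 bp
  [176,178): 2 bp
  [178,190): 12 bp
  [190,200): 10 bp
  [200,211): 11 bp
  [211,225): 14 bp
  [225,232): 7 bp
  [232,239): 7 bp
  [239,243): 4 bp
  [243,246): 3 bp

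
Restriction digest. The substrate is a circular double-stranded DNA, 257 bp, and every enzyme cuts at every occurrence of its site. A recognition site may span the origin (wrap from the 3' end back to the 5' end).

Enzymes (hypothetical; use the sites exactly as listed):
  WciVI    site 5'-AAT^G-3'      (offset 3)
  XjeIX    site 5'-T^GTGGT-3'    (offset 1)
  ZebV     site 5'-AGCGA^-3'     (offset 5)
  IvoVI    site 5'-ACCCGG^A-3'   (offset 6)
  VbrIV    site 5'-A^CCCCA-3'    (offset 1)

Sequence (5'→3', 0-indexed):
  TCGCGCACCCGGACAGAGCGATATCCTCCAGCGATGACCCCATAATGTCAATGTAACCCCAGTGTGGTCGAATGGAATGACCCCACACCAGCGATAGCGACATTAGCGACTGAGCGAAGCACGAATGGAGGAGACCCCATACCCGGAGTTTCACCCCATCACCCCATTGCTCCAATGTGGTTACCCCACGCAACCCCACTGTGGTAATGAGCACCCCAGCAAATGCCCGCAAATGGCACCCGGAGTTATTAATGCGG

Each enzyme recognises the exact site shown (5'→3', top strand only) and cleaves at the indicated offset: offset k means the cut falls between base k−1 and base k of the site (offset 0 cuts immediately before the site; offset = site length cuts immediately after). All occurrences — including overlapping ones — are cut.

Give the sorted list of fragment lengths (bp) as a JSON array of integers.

Site scan:
  WciVI (AATG, off=3): starts [43, 49, 70, 75, 123, 173, 205, 221, 231, 250] → cuts [46, 52, 73, 78, 126, 176, 208, 224, 234, 253]
  XjeIX (TGTGGT, off=1): starts [62, 175, 199] → cuts [63, 176, 200]
  ZebV (AGCGA, off=5): starts [16, 29, 89, 95, 104, 112] → cuts [21, 34, 94, 100, 109, 117]
  IvoVI (ACCCGGA, off=6): starts [6, 140, 237] → cuts [12, 146, 243]
  VbrIV (ACCCCA, off=1): starts [36, 55, 79, 133, 152, 160, 182, 192, 212] → cuts [37, 56, 80, 134, 153, 161, 183, 193, 213]

All cut coordinates (distinct, sorted): [12, 21, 34, 37, 46, 52, 56, 63, 73, 78, 80, 94, 100, 109, 117, 126, 134, 146, 153, 161, 176, 183, 193, 200, 208, 213, 224, 234, 243, 253]

Fragment lengths:
  12→21: 9 bp
  21→34: 13 bp
  34→37: 3 bp
  37→46: 9 bp
  46→52: 6 bp
  52→56: 4 bp
  56→63: 7 bp
  63→73: 10 bp
  73→78: 5 bp
  78→80: 2 bp
  80→94: 14 bp
  94→100: 6 bp
  100→109: 9 bp
  109→117: 8 bp
  117→126: 9 bp
  126→134: 8 bp
  134→146: 12 bp
  146→153: 7 bp
  153→161: 8 bp
  161→176: 15 bp
  176→183: 7 bp
  183→193: 10 bp
  193→200: 7 bp
  200→208: 8 bp
  208→213: 5 bp
  213→224: 11 bp
  224→234: 10 bp
  234→243: 9 bp
  243→253: 10 bp
  253→12 (wrap): 257-253+12 = 16 bp

[2,3,4,5,5,6,6,7,7,7,7,8,8,8,8,9,9,9,9,9,10,10,10,10,11,12,13,14,15,16]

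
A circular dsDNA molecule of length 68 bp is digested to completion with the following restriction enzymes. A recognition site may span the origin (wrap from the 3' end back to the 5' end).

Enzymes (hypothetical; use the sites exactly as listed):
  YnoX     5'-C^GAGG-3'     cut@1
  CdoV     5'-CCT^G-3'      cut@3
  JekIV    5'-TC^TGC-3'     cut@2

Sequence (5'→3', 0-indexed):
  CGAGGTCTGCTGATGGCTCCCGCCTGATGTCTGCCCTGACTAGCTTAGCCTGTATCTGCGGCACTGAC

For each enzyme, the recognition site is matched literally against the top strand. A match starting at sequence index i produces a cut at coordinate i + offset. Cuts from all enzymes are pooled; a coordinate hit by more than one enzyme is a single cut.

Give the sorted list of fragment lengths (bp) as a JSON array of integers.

[5,6,6,6,13,14,18]

Per-enzyme occurrences:
  YnoX (CGAGG, off=1): starts [0] → cuts [1]
  CdoV (CCTG, off=3): starts [22, 34, 48] → cuts [25, 37, 51]
  JekIV (TCTGC, off=2): starts [5, 29, 54] → cuts [7, 31, 56]

All cut coordinates (distinct, sorted): [1, 7, 25, 31, 37, 51, 56]

Fragments:
  1→7: 6 bp
  7→25: 18 bp
  25→31: 6 bp
  31→37: 6 bp
  37→51: 14 bp
  51→56: 5 bp
  56→1 (wrap): 68-56+1 = 13 bp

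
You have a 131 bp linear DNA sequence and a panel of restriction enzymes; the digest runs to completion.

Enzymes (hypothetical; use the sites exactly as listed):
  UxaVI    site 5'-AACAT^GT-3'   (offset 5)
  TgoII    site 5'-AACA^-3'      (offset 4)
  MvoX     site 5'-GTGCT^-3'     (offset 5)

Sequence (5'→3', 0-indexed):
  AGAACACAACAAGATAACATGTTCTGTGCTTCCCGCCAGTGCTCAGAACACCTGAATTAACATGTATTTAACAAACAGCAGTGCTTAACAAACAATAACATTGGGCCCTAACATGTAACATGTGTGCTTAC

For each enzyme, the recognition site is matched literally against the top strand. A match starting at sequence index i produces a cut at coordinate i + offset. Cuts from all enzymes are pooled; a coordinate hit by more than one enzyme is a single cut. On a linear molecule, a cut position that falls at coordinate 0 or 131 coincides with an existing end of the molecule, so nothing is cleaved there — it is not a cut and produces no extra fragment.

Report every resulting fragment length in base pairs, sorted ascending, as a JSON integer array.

Site scan:
  UxaVI (AACATGT, off=5): starts [15, 58, 109, 116] → cuts [20, 63, 114, 121]
  TgoII (AACA, off=4): starts [2, 7, 15, 46, 58, 69, 73, 86, 90, 96, 109, 116] → cuts [6, 11, 19, 50, 62, 73, 77, 90, 94, 100, 113, 120]
  MvoX (GTGCT, off=5): starts [25, 38, 80, 123] → cuts [30, 43, 85, 128]

Pooled cuts: [6, 11, 19, 20, 30, 43, 50, 62, 63, 73, 77, 85, 90, 94, 100, 113, 114, 120, 121, 128]

Fragment lengths:
  [0,6): 6 bp
  [6,11): 5 bp
  [11,19): 8 bp
  [19,20): 1 bp
  [20,30): 10 bp
  [30,43): 13 bp
  [43,50): 7 bp
  [50,62): 12 bp
  [62,63): 1 bp
  [63,73): 10 bp
  [73,77): 4 bp
  [77,85): 8 bp
  [85,90): 5 bp
  [90,94): 4 bp
  [94,100): 6 bp
  [100,113): 13 bp
  [113,114): 1 bp
  [114,120): 6 bp
  [120,121): 1 bp
  [121,128): 7 bp
  [128,131): 3 bp

[1,1,1,1,3,4,4,5,5,6,6,6,7,7,8,8,10,10,12,13,13]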